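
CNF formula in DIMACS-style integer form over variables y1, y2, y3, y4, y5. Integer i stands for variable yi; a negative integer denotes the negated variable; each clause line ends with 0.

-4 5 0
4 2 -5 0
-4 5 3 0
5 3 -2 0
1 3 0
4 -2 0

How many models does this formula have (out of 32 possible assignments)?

Case analysis on y4 and y5:
  y4=1, y5=1: y2 free; 3 ways for (y1,y3) × 2^1 = 6.
  y4=1, y5=0: a clause becomes empty — 0.
  y4=0, y5=1: a clause becomes empty — 0.
  y4=0, y5=0: remaining (y1,y2,y3) ∈ {(0,0,1); (1,0,0); (1,0,1)} — 3.
Total: 6 + 0 + 0 + 3 = 9.

9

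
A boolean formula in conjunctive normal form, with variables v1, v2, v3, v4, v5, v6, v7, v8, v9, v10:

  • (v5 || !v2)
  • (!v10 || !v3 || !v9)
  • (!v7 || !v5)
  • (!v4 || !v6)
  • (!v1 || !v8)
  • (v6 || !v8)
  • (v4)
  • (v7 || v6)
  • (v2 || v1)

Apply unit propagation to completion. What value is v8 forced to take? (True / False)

False

Unit clause (v4) sets v4 = True.
(!v4 || !v6): since v4 = True, the clause reduces to (!v6). v6 = False.
From (!v8 || v6) and v6 = False: v8 = False.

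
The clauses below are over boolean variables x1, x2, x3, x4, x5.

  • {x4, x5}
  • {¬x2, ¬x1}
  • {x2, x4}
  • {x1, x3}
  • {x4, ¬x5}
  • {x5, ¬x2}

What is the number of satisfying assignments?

Case analysis on x2 and x4:
  x2=1, x4=1: remaining (x1,x3,x5) ∈ {(0,1,1)} — 1.
  x2=1, x4=0: a clause becomes empty — 0.
  x2=0, x4=1: x5 free; 3 ways for (x1,x3) × 2^1 = 6.
  x2=0, x4=0: a clause becomes empty — 0.
Total: 1 + 0 + 6 + 0 = 7.

7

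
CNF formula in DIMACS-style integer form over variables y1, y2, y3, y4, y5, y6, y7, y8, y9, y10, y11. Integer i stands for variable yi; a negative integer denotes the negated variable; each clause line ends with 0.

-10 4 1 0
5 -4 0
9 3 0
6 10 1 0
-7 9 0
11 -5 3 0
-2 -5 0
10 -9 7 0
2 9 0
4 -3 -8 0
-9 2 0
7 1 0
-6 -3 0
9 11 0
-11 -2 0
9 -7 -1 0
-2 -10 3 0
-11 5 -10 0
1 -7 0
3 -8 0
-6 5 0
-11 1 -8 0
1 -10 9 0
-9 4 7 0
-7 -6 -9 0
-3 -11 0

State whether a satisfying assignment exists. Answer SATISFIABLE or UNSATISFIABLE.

y8 occurs only negated in the remaining clauses — set y8 = False.
Branch on y1: take y1 = True.
Branch on y2: take y2 = True.
  then y5 is forced to False.
  then y4 is forced to False.
  then y11 is forced to False.
  then y9 is forced to True.
  then y6 is forced to False.
  then y7 is forced to True.
For the remaining variables, y3 = True, y10 = True works.
Every clause has at least one true literal under this assignment.
So y1 = True  y2 = True  y3 = True  y4 = False  y5 = False  y6 = False  y7 = True  y8 = False  y9 = True  y10 = True  y11 = False is a satisfying assignment.

SATISFIABLE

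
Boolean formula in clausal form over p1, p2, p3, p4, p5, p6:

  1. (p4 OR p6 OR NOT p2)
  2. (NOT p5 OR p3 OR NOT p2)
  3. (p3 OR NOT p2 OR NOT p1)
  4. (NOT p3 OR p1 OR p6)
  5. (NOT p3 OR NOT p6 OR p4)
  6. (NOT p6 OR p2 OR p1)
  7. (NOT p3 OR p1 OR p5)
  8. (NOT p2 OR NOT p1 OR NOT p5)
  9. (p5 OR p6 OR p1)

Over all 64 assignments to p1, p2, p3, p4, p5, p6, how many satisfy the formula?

21

Case analysis on p1 and p2:
  p1=T, p2=T: remaining (p3,p4,p5,p6) ∈ {(T,T,F,F); (T,T,F,T)} — 2.
  p1=T, p2=F: p5 free; 7 ways for (p3,p4,p6) × 2^1 = 14.
  p1=F, p2=T: remaining (p3,p4,p5,p6) ∈ {(F,F,F,T); (F,T,F,T); (T,T,T,T)} — 3.
  p1=F, p2=F: remaining (p3,p4,p5,p6) ∈ {(F,F,T,F); (F,T,T,F)} — 2.
Total: 2 + 14 + 3 + 2 = 21.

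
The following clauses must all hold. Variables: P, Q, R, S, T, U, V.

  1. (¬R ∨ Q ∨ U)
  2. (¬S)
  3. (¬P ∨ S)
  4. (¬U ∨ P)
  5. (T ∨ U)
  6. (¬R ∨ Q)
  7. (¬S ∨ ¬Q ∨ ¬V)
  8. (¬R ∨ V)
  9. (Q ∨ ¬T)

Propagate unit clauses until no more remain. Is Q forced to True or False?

(¬S) is a unit clause: S = False.
In (S ∨ ¬P), S is now false; ¬P must hold, so P = False.
(P ∨ ¬U) with P = False leaves only ¬U, so U = False.
In (T ∨ U), U is now false; T must hold, so T = True.
In (Q ∨ ¬T), ¬T is now false; Q must hold, so Q = True.

True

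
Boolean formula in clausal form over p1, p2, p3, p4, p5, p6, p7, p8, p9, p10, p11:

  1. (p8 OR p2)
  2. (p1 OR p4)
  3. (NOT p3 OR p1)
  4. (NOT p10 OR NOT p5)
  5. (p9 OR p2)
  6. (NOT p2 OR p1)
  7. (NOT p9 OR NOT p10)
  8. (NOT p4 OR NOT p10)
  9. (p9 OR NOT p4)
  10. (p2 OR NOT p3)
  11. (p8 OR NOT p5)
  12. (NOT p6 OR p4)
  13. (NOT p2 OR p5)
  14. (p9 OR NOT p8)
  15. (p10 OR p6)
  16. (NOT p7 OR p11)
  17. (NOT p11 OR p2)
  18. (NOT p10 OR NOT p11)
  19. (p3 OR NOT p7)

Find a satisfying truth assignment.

p7 occurs only negated in the remaining clauses — set p7 = False.
Try p1 = False.
  then p4 is forced to True.
  then p3 is forced to False.
  then p2 is forced to False.
  then p8 is forced to True.
  then p9 is forced to True.
  then p10 is forced to False.
  then p6 is forced to True.
  then p11 is forced to False.
p5 is now unconstrained; take p5 = True.

p1=F, p2=F, p3=F, p4=T, p5=T, p6=T, p7=F, p8=T, p9=T, p10=F, p11=F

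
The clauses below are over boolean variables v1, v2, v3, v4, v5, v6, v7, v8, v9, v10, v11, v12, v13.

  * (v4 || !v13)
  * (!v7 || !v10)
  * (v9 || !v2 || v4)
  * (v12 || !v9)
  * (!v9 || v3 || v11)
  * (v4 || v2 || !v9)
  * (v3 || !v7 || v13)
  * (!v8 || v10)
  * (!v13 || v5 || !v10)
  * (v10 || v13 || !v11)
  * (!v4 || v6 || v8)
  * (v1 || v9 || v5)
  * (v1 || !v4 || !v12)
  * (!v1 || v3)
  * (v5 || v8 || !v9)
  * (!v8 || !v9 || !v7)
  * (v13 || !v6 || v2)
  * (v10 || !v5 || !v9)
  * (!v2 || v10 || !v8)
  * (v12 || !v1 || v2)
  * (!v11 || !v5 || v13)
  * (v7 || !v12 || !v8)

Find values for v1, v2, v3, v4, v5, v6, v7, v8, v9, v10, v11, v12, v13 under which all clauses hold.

v1=True  v2=True  v3=True  v4=True  v5=True  v6=True  v7=False  v8=False  v9=False  v10=False  v11=True  v12=True  v13=True

Pure literal: v3 appears only positively; assign v3 = True.
Branch on v1: take v1 = True.
The remaining clauses are satisfied by v2 = True, v4 = True, v5 = True, v6 = True, v7 = False, v8 = False, v9 = False, v10 = False, v11 = True, v12 = True, v13 = True.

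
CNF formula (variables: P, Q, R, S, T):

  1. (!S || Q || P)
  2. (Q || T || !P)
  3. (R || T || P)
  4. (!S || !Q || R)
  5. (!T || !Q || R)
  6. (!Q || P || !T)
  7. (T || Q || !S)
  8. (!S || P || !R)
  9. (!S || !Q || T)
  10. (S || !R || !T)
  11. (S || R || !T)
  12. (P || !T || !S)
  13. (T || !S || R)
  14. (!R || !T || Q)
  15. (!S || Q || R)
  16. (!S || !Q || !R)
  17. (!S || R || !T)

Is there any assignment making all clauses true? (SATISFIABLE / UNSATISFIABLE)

SATISFIABLE

Set P = True and propagate.
Branch on Q: take Q = True.
For the remaining variables, R = False, S = False, T = False works.
Every clause has at least one true literal under this assignment.
So P=T, Q=T, R=F, S=F, T=F is a satisfying assignment.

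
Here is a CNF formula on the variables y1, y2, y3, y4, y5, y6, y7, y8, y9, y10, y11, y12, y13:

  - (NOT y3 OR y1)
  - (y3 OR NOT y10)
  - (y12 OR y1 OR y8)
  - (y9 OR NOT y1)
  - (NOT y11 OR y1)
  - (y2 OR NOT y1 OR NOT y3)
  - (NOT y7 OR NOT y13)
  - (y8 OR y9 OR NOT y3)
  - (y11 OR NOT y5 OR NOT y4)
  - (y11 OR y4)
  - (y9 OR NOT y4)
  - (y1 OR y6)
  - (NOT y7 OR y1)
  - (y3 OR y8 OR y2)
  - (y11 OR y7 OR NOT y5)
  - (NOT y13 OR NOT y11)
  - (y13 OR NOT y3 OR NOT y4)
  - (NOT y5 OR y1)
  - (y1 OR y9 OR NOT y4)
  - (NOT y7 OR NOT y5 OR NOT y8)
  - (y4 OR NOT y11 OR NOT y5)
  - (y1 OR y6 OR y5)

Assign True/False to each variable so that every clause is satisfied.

Pure literal: y2 appears only positively; assign y2 = True.
Pure literal: y9 appears only positively; assign y9 = True.
Branch on y1: take y1 = True.
Set y3 = True and propagate.
For the remaining variables, y4 = True, y5 = False, y6 = False, y7 = False, y8 = False, y10 = True, y11 = False, y12 = False, y13 = True works.

y1=True, y2=True, y3=True, y4=True, y5=False, y6=False, y7=False, y8=False, y9=True, y10=True, y11=False, y12=False, y13=True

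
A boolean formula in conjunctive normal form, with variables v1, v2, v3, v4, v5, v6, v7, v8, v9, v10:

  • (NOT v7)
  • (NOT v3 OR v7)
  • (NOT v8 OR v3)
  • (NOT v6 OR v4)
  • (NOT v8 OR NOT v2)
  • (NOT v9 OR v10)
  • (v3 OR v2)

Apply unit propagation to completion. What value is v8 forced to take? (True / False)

(NOT v7) is a unit clause: v7 = False.
(NOT v3 OR v7): since v7 = False, the clause reduces to (NOT v3). v3 = False.
(NOT v8 OR v3): since v3 = False, the clause reduces to (NOT v8). v8 = False.

False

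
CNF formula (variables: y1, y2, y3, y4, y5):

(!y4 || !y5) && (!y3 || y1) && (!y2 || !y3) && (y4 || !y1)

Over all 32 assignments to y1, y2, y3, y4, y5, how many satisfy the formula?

9

Split on y1, then y3.
  y1=T, y3=T: remaining (y2,y4,y5) ∈ {(F,T,F)} — 1.
  y1=T, y3=F: remaining (y2,y4,y5) ∈ {(F,T,F); (T,T,F)} — 2.
  y1=F, y3=T: a clause becomes empty — 0.
  y1=F, y3=F: y2 free; 3 ways for (y4,y5) × 2^1 = 6.
Total: 1 + 2 + 0 + 6 = 9.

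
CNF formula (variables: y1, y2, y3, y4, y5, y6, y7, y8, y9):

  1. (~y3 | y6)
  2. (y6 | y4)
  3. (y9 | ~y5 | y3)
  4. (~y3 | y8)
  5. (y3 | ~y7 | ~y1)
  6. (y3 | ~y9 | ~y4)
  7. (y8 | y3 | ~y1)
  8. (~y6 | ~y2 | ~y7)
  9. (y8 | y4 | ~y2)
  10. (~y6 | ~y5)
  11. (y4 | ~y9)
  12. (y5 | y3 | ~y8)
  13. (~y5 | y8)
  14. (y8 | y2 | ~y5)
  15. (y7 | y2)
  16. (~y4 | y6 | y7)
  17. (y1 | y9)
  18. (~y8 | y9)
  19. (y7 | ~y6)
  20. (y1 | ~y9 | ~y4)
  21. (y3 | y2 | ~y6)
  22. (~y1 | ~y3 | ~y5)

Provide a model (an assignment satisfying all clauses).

Set y1 = True and propagate.
The remaining clauses are satisfied by y2 = False, y3 = True, y4 = True, y5 = False, y6 = True, y7 = True, y8 = True, y9 = True.

y1 = True, y2 = False, y3 = True, y4 = True, y5 = False, y6 = True, y7 = True, y8 = True, y9 = True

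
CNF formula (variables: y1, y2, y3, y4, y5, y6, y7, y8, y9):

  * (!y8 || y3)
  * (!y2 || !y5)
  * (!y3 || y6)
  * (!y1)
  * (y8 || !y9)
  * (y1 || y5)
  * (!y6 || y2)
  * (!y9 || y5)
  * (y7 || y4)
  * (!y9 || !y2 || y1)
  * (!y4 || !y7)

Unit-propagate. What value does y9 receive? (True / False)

False

(!y1) is a unit clause: y1 = False.
(y1 || y5) with y1 = False leaves only y5, so y5 = True.
In (!y5 || !y2), !y5 is now false; !y2 must hold, so y2 = False.
(!y6 || y2): since y2 = False, the clause reduces to (!y6). y6 = False.
(!y3 || y6): since y6 = False, the clause reduces to (!y3). y3 = False.
(!y8 || y3): since y3 = False, the clause reduces to (!y8). y8 = False.
From (!y9 || y8) and y8 = False: y9 = False.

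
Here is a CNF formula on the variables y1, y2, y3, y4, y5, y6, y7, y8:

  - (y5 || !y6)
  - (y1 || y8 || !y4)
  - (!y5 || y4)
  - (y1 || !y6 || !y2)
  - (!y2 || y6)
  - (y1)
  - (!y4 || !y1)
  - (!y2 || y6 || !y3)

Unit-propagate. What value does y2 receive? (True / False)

False

(y1) is a unit clause: y1 = True.
(!y1 || !y4): since y1 = True, the clause reduces to (!y4). y4 = False.
In (y4 || !y5), y4 is now false; !y5 must hold, so y5 = False.
(y5 || !y6): since y5 = False, the clause reduces to (!y6). y6 = False.
(y6 || !y2) with y6 = False leaves only !y2, so y2 = False.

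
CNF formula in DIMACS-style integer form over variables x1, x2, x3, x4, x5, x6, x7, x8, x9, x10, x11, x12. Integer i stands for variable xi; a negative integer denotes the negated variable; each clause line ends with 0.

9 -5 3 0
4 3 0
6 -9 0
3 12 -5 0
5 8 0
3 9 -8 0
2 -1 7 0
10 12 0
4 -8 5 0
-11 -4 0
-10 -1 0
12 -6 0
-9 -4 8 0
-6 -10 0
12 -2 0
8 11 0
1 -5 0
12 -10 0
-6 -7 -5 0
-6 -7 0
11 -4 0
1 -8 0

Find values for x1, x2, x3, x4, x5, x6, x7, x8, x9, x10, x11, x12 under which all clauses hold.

x1 = True, x2 = True, x3 = True, x4 = False, x5 = True, x6 = False, x7 = True, x8 = True, x9 = False, x10 = False, x11 = False, x12 = True

Check each clause:
  1. {x3, x9, ¬x5} — x3 is true.
  2. {x3, x4} — x3 is true.
  3. {¬x9, x6} — ¬x9 is true.
  4. {x12, ¬x5, x3} — x3 is true.
  5. {x5, x8} — x8 is true.
  6. {¬x8, x9, x3} — x3 is true.
  7. {x2, ¬x1, x7} — x2 is true.
  8. {x12, x10} — x12 is true.
  9. {¬x8, x5, x4} — x5 is true.
  10. {¬x11, ¬x4} — ¬x4 is true.
  11. {¬x10, ¬x1} — ¬x10 is true.
  12. {¬x6, x12} — ¬x6 is true.
  13. {¬x9, ¬x4, x8} — x8 is true.
  14. {¬x10, ¬x6} — ¬x6 is true.
  15. {¬x2, x12} — x12 is true.
  16. {x8, x11} — x8 is true.
  17. {¬x5, x1} — x1 is true.
  18. {¬x10, x12} — x12 is true.
  19. {¬x7, ¬x6, ¬x5} — ¬x6 is true.
  20. {¬x7, ¬x6} — ¬x6 is true.
  21. {¬x4, x11} — ¬x4 is true.
  22. {¬x8, x1} — x1 is true.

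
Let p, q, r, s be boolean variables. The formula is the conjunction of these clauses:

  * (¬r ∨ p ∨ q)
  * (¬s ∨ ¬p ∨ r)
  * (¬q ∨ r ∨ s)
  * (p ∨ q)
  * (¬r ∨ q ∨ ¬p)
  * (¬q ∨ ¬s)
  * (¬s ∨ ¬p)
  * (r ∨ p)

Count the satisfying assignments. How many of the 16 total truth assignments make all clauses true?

Satisfying assignments:
  p=F q=T r=T s=F
  p=T q=F r=F s=F
  p=T q=T r=T s=F
Count: 3.

3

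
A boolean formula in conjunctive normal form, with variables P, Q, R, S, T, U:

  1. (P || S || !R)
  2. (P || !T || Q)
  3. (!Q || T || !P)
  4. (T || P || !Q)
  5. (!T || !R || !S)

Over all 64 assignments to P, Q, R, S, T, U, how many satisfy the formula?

30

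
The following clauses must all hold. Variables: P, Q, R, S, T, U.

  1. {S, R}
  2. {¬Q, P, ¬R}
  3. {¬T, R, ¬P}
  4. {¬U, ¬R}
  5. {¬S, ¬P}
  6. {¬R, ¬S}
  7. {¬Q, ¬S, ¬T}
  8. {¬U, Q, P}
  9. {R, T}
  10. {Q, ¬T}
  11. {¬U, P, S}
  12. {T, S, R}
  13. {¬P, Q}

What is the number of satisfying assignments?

3

Satisfying assignments:
  P=F Q=F R=T S=F T=F U=F
  P=T Q=T R=T S=F T=F U=F
  P=T Q=T R=T S=F T=T U=F
Count: 3.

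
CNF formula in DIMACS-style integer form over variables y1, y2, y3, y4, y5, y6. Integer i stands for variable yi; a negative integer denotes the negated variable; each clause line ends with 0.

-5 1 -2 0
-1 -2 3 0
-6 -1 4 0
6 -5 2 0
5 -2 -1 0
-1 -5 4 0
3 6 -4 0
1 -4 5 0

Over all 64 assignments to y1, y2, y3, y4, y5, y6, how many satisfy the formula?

Case analysis on y1 and y5:
  y1=1, y5=1: remaining (y2,y3,y4,y6) ∈ {(0,0,1,1); (0,1,1,1); (1,1,1,0); (1,1,1,1)} — 4.
  y1=1, y5=0: 5 of the 16 assignments to (y2,y3,y4,y6) work.
  y1=0, y5=1: remaining (y2,y3,y4,y6) ∈ {(0,0,0,1); (0,0,1,1); (0,1,0,1); (0,1,1,1)} — 4.
  y1=0, y5=0: forces y4=0; y2, y3, y6 free → 2^3 = 8.
Total: 4 + 5 + 4 + 8 = 21.

21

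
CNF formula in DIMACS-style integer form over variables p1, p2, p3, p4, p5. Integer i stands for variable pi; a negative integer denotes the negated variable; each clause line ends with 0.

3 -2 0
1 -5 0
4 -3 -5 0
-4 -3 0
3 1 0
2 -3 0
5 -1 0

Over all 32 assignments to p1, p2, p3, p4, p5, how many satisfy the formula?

3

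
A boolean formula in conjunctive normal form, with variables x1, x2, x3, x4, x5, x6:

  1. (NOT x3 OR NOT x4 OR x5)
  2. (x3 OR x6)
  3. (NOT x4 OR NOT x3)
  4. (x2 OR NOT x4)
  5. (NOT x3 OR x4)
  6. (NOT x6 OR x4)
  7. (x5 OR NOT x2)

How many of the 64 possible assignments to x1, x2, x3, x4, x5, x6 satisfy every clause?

Satisfying assignments:
  x1=F x2=T x3=F x4=T x5=T x6=T
  x1=T x2=T x3=F x4=T x5=T x6=T
Count: 2.

2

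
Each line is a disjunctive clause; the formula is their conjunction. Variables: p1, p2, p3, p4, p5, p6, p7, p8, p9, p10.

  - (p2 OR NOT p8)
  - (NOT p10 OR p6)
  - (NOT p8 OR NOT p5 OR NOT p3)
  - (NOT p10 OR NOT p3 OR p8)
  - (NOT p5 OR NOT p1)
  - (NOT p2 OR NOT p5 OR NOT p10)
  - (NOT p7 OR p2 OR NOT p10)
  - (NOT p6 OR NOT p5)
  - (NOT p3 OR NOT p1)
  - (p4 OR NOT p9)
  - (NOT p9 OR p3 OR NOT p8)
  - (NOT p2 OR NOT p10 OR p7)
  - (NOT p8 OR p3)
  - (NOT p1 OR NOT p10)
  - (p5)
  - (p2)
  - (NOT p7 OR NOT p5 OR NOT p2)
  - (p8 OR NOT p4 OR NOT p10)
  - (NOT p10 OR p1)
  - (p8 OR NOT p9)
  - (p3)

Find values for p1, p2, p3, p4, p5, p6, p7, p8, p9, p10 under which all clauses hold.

p1=0, p2=1, p3=1, p4=0, p5=1, p6=0, p7=0, p8=0, p9=0, p10=0

The clause (p5) is unit: p5 must be True.
Unit propagation: (NOT p1) forces p1 = False.
The clause (NOT p6) is unit: p6 must be False.
The clause (NOT p10) is unit: p10 must be False.
Unit propagation: (p2) forces p2 = True.
The clause (NOT p7) is unit: p7 must be False.
Unit propagation: (p3) forces p3 = True.
Unit propagation: (NOT p8) forces p8 = False.
The clause (NOT p9) is unit: p9 must be False.
p4 is now unconstrained; take p4 = False.
Every clause has at least one true literal under this assignment.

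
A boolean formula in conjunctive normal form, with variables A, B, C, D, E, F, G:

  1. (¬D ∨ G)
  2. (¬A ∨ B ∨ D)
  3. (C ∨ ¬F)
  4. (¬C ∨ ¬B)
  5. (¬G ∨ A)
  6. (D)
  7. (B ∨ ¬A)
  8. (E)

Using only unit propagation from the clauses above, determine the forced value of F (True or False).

False

(D) stands alone — D = True.
(G ∨ ¬D): since D = True, the clause reduces to (G). G = True.
(A ∨ ¬G) with G = True leaves only A, so A = True.
(¬A ∨ B): since A = True, the clause reduces to (B). B = True.
(¬B ∨ ¬C): since B = True, the clause reduces to (¬C). C = False.
In (C ∨ ¬F), C is now false; ¬F must hold, so F = False.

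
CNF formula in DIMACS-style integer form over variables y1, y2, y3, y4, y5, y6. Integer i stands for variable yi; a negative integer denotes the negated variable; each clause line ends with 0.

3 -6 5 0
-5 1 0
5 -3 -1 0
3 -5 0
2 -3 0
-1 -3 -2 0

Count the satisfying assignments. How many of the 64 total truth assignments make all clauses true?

12

Case analysis on y3 and y5:
  y3=1, y5=1: a clause becomes empty — 0.
  y3=1, y5=0: remaining (y1,y2,y4,y6) ∈ {(0,1,0,0); (0,1,0,1); (0,1,1,0); (0,1,1,1)} — 4.
  y3=0, y5=1: a clause becomes empty — 0.
  y3=0, y5=0: forces y6=0; y1, y2, y4 free → 2^3 = 8.
Total: 0 + 4 + 0 + 8 = 12.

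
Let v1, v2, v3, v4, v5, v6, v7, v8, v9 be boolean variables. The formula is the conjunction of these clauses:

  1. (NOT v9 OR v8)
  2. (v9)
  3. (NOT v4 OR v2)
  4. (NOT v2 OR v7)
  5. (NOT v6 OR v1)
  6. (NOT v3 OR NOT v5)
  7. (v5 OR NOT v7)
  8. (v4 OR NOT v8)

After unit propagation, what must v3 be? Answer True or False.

(v9) stands alone — v9 = True.
(v8 OR NOT v9) with v9 = True leaves only v8, so v8 = True.
(v4 OR NOT v8): since v8 = True, the clause reduces to (v4). v4 = True.
From (v2 OR NOT v4) and v4 = True: v2 = True.
(v7 OR NOT v2): since v2 = True, the clause reduces to (v7). v7 = True.
(NOT v7 OR v5): since v7 = True, the clause reduces to (v5). v5 = True.
(NOT v5 OR NOT v3): since v5 = True, the clause reduces to (NOT v3). v3 = False.

False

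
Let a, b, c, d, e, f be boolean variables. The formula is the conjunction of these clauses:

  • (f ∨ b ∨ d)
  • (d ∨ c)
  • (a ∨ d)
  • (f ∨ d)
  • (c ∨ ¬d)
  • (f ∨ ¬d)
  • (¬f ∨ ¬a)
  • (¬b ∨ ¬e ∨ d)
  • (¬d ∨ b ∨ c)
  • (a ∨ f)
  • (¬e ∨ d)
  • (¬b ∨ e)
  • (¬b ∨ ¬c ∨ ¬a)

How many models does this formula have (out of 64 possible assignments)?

3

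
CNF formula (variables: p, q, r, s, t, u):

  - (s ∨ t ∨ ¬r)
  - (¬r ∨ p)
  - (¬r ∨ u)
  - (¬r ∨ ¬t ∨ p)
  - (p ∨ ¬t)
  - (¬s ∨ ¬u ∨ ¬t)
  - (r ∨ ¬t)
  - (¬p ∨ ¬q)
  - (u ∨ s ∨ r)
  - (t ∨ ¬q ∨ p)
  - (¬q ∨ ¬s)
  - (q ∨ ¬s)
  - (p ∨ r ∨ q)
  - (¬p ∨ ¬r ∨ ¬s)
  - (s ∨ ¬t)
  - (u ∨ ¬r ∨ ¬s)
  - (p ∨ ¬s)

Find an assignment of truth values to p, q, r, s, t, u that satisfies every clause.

p=T, q=F, r=F, s=F, t=F, u=T

Set p = True and propagate.
  then q is forced to False.
  then s is forced to False.
  then t is forced to False.
  then r is forced to False.
  then u is forced to True.
Every clause has at least one true literal under this assignment.
Check each clause:
  1. (¬r ∨ t ∨ s) — ¬r is true.
  2. (¬r ∨ p) — p is true.
  3. (¬r ∨ u) — ¬r is true.
  4. (p ∨ ¬t ∨ ¬r) — p is true.
  5. (p ∨ ¬t) — p is true.
  6. (¬u ∨ ¬t ∨ ¬s) — ¬t is true.
  7. (¬t ∨ r) — ¬t is true.
  8. (¬p ∨ ¬q) — ¬q is true.
  9. (r ∨ u ∨ s) — u is true.
  10. (p ∨ t ∨ ¬q) — p is true.
  11. (¬q ∨ ¬s) — ¬s is true.
  12. (q ∨ ¬s) — ¬s is true.
  13. (r ∨ p ∨ q) — p is true.
  14. (¬p ∨ ¬r ∨ ¬s) — ¬s is true.
  15. (¬t ∨ s) — ¬t is true.
  16. (¬s ∨ u ∨ ¬r) — ¬s is true.
  17. (¬s ∨ p) — p is true.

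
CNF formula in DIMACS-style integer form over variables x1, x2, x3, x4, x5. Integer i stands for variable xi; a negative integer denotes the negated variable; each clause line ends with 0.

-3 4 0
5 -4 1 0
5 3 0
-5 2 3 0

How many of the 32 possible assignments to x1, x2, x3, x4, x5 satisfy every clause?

10

Case analysis on x3 and x5:
  x3=T, x5=T: remaining (x1,x2,x4) ∈ {(F,F,T); (F,T,T); (T,F,T); (T,T,T)} — 4.
  x3=T, x5=F: remaining (x1,x2,x4) ∈ {(T,F,T); (T,T,T)} — 2.
  x3=F, x5=T: remaining (x1,x2,x4) ∈ {(F,T,F); (F,T,T); (T,T,F); (T,T,T)} — 4.
  x3=F, x5=F: a clause becomes empty — 0.
Total: 4 + 2 + 4 + 0 = 10.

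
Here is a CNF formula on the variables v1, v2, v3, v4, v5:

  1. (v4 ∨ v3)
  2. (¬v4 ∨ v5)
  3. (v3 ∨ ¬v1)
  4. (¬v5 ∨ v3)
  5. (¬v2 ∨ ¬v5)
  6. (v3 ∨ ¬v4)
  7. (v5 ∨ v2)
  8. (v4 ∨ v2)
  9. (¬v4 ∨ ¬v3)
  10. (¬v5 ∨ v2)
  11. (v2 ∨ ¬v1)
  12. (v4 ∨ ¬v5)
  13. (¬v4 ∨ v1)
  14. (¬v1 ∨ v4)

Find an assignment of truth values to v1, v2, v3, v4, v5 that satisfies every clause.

v1=F, v2=T, v3=T, v4=F, v5=F

Branch on v1: take v1 = False.
  then v4 is forced to False.
  then v3 is forced to True.
  then v2 is forced to True.
  then v5 is forced to False.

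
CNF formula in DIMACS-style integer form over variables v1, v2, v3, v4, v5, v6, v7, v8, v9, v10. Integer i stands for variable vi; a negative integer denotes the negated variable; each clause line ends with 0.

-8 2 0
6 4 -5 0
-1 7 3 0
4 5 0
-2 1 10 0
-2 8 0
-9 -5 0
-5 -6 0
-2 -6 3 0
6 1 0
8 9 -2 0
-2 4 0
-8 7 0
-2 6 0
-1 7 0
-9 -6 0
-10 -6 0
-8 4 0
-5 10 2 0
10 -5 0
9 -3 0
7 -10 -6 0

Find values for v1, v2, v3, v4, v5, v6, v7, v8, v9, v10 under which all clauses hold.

v1=False, v2=False, v3=False, v4=True, v5=False, v6=True, v7=True, v8=False, v9=False, v10=False

Check each clause:
  1. (v2 OR NOT v8) — NOT v8 is true.
  2. (v6 OR NOT v5 OR v4) — NOT v5 is true.
  3. (NOT v1 OR v3 OR v7) — NOT v1 is true.
  4. (v4 OR v5) — v4 is true.
  5. (v1 OR v10 OR NOT v2) — NOT v2 is true.
  6. (v8 OR NOT v2) — NOT v2 is true.
  7. (NOT v5 OR NOT v9) — NOT v5 is true.
  8. (NOT v6 OR NOT v5) — NOT v5 is true.
  9. (NOT v6 OR v3 OR NOT v2) — NOT v2 is true.
  10. (v1 OR v6) — v6 is true.
  11. (NOT v2 OR v8 OR v9) — NOT v2 is true.
  12. (NOT v2 OR v4) — v4 is true.
  13. (NOT v8 OR v7) — NOT v8 is true.
  14. (NOT v2 OR v6) — NOT v2 is true.
  15. (v7 OR NOT v1) — NOT v1 is true.
  16. (NOT v6 OR NOT v9) — NOT v9 is true.
  17. (NOT v10 OR NOT v6) — NOT v10 is true.
  18. (NOT v8 OR v4) — NOT v8 is true.
  19. (v10 OR NOT v5 OR v2) — NOT v5 is true.
  20. (NOT v5 OR v10) — NOT v5 is true.
  21. (v9 OR NOT v3) — NOT v3 is true.
  22. (NOT v10 OR v7 OR NOT v6) — NOT v10 is true.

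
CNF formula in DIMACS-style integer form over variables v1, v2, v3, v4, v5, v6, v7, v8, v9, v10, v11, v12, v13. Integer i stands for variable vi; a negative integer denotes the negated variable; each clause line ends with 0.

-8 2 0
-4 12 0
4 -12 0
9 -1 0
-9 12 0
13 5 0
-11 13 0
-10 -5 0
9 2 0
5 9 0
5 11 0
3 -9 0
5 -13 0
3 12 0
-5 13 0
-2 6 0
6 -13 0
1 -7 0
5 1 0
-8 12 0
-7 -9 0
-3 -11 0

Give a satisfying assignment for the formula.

Pure literal: v6 appears only positively; assign v6 = True.
Pure literal: v7 appears only negated; assign v7 = False.
Set v1 = False and propagate.
  then v5 is forced to True.
  then v10 is forced to False.
  then v13 is forced to True.
Branch on v2: take v2 = False.
  then v8 is forced to False.
  then v9 is forced to True.
  then v12 is forced to True.
  then v4 is forced to True.
  then v3 is forced to True.
  then v11 is forced to False.

v1=False, v2=False, v3=True, v4=True, v5=True, v6=True, v7=False, v8=False, v9=True, v10=False, v11=False, v12=True, v13=True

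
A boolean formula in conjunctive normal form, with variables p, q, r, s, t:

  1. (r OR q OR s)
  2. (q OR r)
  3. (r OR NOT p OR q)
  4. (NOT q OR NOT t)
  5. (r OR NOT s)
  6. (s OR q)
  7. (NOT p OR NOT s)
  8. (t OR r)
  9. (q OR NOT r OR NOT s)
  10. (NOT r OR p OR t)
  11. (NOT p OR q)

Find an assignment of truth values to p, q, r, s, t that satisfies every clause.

Branch on p: take p = True.
  then s is forced to False.
  then q is forced to True.
  then t is forced to False.
  then r is forced to True.
Every clause has at least one true literal under this assignment.

p=True, q=True, r=True, s=False, t=False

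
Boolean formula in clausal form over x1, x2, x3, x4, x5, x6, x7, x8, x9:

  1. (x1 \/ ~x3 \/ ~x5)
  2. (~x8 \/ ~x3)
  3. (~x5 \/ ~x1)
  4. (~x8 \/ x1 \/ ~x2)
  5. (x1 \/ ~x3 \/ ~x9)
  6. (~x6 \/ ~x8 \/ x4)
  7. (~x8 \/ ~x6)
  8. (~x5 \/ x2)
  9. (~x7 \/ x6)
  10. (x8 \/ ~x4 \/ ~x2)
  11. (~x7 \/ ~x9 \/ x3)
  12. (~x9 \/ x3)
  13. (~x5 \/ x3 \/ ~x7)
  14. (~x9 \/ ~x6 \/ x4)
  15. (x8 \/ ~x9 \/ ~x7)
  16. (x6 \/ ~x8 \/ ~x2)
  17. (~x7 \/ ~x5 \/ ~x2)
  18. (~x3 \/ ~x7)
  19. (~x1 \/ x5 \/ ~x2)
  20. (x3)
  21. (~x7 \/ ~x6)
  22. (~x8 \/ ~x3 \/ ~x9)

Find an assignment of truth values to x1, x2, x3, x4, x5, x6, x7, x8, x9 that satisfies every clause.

x1=T, x2=F, x3=T, x4=F, x5=F, x6=F, x7=F, x8=F, x9=T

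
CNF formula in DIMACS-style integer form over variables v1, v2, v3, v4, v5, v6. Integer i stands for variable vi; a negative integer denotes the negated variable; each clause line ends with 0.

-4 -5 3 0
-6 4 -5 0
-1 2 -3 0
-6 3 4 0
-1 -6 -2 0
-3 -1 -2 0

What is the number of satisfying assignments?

29

Case analysis on v3 and v1:
  v3=1, v1=1: a clause becomes empty — 0.
  v3=1, v1=0: v2 free; 7 ways for (v4,v5,v6) × 2^1 = 14.
  v3=0, v1=1: 7 of the 16 assignments to (v2,v4,v5,v6) work.
  v3=0, v1=0: v2 free; 4 ways for (v4,v5,v6) × 2^1 = 8.
Total: 0 + 14 + 7 + 8 = 29.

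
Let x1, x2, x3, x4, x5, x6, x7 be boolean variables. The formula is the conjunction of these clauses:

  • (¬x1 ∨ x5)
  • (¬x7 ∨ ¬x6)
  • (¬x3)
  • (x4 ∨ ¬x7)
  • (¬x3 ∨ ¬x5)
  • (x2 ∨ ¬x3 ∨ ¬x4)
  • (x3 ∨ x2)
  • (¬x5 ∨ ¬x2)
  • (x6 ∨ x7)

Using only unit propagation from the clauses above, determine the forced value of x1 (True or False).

(¬x3) is a unit clause: x3 = False.
In (x3 ∨ x2), x3 is now false; x2 must hold, so x2 = True.
(¬x5 ∨ ¬x2): since x2 = True, the clause reduces to (¬x5). x5 = False.
From (x5 ∨ ¬x1) and x5 = False: x1 = False.

False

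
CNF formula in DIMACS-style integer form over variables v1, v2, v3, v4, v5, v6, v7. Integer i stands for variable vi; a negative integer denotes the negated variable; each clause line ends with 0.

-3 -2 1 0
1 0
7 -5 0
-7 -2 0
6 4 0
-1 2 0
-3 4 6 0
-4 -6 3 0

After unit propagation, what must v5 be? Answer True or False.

False

(v1) stands alone — v1 = True.
(v2 ∨ ¬v1) with v1 = True leaves only v2, so v2 = True.
(¬v7 ∨ ¬v2) with v2 = True leaves only ¬v7, so v7 = False.
In (¬v5 ∨ v7), v7 is now false; ¬v5 must hold, so v5 = False.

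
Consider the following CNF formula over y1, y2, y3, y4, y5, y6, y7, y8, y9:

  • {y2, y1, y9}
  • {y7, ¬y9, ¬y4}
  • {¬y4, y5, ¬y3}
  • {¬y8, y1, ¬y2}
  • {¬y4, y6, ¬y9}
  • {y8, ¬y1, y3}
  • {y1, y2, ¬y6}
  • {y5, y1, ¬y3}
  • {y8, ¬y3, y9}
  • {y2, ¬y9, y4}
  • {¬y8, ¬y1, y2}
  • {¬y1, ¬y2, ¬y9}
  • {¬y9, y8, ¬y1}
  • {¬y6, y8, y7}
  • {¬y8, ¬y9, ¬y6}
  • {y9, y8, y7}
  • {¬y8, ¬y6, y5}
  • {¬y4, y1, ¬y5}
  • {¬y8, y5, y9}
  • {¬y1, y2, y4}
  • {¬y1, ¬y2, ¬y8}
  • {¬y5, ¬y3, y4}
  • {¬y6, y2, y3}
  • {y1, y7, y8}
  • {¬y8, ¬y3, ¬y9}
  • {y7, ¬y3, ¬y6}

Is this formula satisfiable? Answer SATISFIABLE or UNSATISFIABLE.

SATISFIABLE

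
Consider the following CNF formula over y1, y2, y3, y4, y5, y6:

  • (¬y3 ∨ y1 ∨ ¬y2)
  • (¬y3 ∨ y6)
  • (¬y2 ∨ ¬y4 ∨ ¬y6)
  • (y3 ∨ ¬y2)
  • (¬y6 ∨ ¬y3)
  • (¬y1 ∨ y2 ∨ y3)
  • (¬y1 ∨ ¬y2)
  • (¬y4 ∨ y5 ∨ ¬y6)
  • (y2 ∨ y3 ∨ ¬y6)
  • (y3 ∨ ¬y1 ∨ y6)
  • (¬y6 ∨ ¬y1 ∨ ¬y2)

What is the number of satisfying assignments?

Satisfying assignments:
  y1=F y2=F y3=F y4=F y5=F y6=F
  y1=F y2=F y3=F y4=F y5=T y6=F
  y1=F y2=F y3=F y4=T y5=F y6=F
  y1=F y2=F y3=F y4=T y5=T y6=F
Count: 4.

4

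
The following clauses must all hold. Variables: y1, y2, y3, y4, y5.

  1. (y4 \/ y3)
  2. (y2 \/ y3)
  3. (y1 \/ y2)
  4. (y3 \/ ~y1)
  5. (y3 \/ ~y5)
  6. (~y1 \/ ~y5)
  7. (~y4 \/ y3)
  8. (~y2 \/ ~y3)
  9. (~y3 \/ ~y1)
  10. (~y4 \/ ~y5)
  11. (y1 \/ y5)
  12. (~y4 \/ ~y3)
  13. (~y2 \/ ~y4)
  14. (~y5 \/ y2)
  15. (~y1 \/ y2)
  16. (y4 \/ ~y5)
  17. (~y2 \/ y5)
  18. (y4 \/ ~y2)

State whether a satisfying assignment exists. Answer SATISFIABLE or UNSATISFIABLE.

UNSATISFIABLE

y2 = True:
  propagation gives y3=False, y4=True; an empty clause results — contradiction.
y2 = False:
  propagation gives y3=True, y1=True; an empty clause results — contradiction.
Every branch closes, so no satisfying assignment exists.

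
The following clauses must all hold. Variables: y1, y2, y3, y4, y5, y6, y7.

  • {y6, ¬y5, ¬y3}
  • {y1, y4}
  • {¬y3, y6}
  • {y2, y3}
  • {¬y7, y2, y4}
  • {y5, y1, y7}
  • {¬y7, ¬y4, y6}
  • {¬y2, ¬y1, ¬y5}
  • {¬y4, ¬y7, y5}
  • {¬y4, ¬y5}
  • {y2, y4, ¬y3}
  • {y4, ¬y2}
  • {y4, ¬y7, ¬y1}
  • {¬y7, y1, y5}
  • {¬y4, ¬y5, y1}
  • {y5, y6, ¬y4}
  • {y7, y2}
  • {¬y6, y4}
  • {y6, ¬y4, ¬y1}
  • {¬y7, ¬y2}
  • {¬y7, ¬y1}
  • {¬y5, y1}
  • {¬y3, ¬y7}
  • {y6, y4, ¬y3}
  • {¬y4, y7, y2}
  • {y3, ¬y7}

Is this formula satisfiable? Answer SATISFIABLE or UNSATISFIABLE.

Try y1 = True.
  then y7 is forced to False.
  then y2 is forced to True.
  then y5 is forced to False.
  then y4 is forced to True.
  then y6 is forced to True.
y3 is now unconstrained; take y3 = False.
Every clause has at least one true literal under this assignment.
So y1=1, y2=1, y3=0, y4=1, y5=0, y6=1, y7=0 is a satisfying assignment.

SATISFIABLE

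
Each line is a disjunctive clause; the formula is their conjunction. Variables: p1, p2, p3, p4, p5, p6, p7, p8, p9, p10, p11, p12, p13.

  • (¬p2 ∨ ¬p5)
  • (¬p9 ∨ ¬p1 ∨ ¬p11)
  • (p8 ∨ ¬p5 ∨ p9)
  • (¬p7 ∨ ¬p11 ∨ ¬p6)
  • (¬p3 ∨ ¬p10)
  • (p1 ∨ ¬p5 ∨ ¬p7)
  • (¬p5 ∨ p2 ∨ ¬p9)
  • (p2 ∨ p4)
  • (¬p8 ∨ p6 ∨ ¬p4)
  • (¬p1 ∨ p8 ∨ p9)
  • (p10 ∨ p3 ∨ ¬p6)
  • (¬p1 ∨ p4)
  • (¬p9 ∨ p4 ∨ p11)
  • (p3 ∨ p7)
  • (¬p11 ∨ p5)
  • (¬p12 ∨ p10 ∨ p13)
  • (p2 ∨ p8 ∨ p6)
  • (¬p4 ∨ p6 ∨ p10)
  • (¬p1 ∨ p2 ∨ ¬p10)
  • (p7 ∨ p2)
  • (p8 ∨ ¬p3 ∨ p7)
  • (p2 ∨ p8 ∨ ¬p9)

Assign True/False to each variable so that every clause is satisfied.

Pure literal: p12 appears only negated; assign p12 = False.
Try p1 = False.
Try p2 = True.
  then p5 is forced to False.
  then p11 is forced to False.
Try p3 = True.
  then p10 is forced to False.
For the remaining variables, p4 = False, p6 = True, p7 = True, p8 = False, p9 = False, p13 = False works.
Check each clause:
  1. (¬p2 ∨ ¬p5) — ¬p5 is true.
  2. (¬p1 ∨ ¬p11 ∨ ¬p9) — ¬p11 is true.
  3. (p9 ∨ ¬p5 ∨ p8) — ¬p5 is true.
  4. (¬p7 ∨ ¬p11 ∨ ¬p6) — ¬p11 is true.
  5. (¬p3 ∨ ¬p10) — ¬p10 is true.
  6. (¬p7 ∨ ¬p5 ∨ p1) — ¬p5 is true.
  7. (p2 ∨ ¬p5 ∨ ¬p9) — p2 is true.
  8. (p2 ∨ p4) — p2 is true.
  9. (¬p4 ∨ ¬p8 ∨ p6) — ¬p8 is true.
  10. (p9 ∨ ¬p1 ∨ p8) — ¬p1 is true.
  11. (¬p6 ∨ p3 ∨ p10) — p3 is true.
  12. (p4 ∨ ¬p1) — ¬p1 is true.
  13. (¬p9 ∨ p4 ∨ p11) — ¬p9 is true.
  14. (p7 ∨ p3) — p3 is true.
  15. (¬p11 ∨ p5) — ¬p11 is true.
  16. (p13 ∨ ¬p12 ∨ p10) — ¬p12 is true.
  17. (p8 ∨ p2 ∨ p6) — p2 is true.
  18. (p6 ∨ ¬p4 ∨ p10) — ¬p4 is true.
  19. (¬p1 ∨ p2 ∨ ¬p10) — p2 is true.
  20. (p7 ∨ p2) — p2 is true.
  21. (p8 ∨ ¬p3 ∨ p7) — p7 is true.
  22. (¬p9 ∨ p2 ∨ p8) — p2 is true.

p1=False, p2=True, p3=True, p4=False, p5=False, p6=True, p7=True, p8=False, p9=False, p10=False, p11=False, p12=False, p13=False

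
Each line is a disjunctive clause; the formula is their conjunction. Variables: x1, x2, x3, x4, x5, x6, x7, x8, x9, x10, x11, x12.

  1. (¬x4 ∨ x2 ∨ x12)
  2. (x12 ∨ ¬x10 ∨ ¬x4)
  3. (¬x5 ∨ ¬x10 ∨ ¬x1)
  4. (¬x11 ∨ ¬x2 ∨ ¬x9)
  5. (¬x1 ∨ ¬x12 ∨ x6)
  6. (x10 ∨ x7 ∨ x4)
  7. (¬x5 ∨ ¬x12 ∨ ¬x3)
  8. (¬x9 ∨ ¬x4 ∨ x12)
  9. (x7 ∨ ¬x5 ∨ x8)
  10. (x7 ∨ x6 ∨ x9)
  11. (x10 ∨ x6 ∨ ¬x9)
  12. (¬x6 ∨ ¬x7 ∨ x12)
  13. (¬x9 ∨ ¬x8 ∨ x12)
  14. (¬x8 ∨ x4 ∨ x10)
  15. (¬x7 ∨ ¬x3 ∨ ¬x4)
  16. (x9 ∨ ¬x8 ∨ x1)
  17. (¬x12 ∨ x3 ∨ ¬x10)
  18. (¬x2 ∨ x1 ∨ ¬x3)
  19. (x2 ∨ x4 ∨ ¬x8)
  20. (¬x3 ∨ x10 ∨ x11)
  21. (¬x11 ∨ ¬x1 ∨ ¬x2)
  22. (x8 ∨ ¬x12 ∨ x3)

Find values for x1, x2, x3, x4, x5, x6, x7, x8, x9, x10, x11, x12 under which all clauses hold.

x5 occurs only negated in the remaining clauses — set x5 = False.
Branch on x1: take x1 = True.
The remaining clauses are satisfied by x2 = False, x3 = True, x4 = True, x6 = True, x7 = False, x8 = False, x9 = False, x10 = True, x11 = True, x12 = True.
Every clause has at least one true literal under this assignment.
Check each clause:
  1. (¬x4 ∨ x2 ∨ x12) — x12 is true.
  2. (x12 ∨ ¬x4 ∨ ¬x10) — x12 is true.
  3. (¬x10 ∨ ¬x1 ∨ ¬x5) — ¬x5 is true.
  4. (¬x2 ∨ ¬x9 ∨ ¬x11) — ¬x2 is true.
  5. (¬x1 ∨ x6 ∨ ¬x12) — x6 is true.
  6. (x7 ∨ x10 ∨ x4) — x10 is true.
  7. (¬x3 ∨ ¬x12 ∨ ¬x5) — ¬x5 is true.
  8. (¬x9 ∨ ¬x4 ∨ x12) — x12 is true.
  9. (¬x5 ∨ x8 ∨ x7) — ¬x5 is true.
  10. (x6 ∨ x9 ∨ x7) — x6 is true.
  11. (x6 ∨ ¬x9 ∨ x10) — x10 is true.
  12. (x12 ∨ ¬x7 ∨ ¬x6) — ¬x7 is true.
  13. (x12 ∨ ¬x8 ∨ ¬x9) — ¬x8 is true.
  14. (x10 ∨ x4 ∨ ¬x8) — ¬x8 is true.
  15. (¬x7 ∨ ¬x4 ∨ ¬x3) — ¬x7 is true.
  16. (x1 ∨ x9 ∨ ¬x8) — ¬x8 is true.
  17. (x3 ∨ ¬x10 ∨ ¬x12) — x3 is true.
  18. (x1 ∨ ¬x3 ∨ ¬x2) — x1 is true.
  19. (x4 ∨ x2 ∨ ¬x8) — ¬x8 is true.
  20. (x10 ∨ x11 ∨ ¬x3) — x10 is true.
  21. (¬x11 ∨ ¬x2 ∨ ¬x1) — ¬x2 is true.
  22. (¬x12 ∨ x3 ∨ x8) — x3 is true.

x1=T  x2=F  x3=T  x4=T  x5=F  x6=T  x7=F  x8=F  x9=F  x10=T  x11=T  x12=T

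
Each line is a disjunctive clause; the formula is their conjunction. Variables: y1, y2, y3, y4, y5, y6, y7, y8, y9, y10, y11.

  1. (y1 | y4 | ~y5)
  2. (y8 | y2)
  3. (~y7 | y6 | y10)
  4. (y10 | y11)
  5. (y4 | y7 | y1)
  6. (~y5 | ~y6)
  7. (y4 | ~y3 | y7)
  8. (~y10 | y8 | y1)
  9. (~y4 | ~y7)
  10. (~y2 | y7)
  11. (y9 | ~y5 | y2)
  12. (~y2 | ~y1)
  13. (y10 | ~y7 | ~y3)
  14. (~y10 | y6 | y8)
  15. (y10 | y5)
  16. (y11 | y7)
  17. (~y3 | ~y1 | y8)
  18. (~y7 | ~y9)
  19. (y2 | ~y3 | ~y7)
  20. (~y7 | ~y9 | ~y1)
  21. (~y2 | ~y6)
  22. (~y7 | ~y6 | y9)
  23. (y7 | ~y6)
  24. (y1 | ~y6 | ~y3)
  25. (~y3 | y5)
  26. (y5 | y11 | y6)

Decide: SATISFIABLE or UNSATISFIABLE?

y3 occurs only negated in the remaining clauses — set y3 = False.
Pure literal: y8 appears only positively; assign y8 = True.
Branch on y1: take y1 = True.
  then y2 is forced to False.
Branch on y4: take y4 = False.
Try y5 = False.
  then y10 is forced to True.
For the remaining variables, y6 = False, y7 = False, y9 = True, y11 = True works.
So y1=True, y2=False, y3=False, y4=False, y5=False, y6=False, y7=False, y8=True, y9=True, y10=True, y11=True is a satisfying assignment.

SATISFIABLE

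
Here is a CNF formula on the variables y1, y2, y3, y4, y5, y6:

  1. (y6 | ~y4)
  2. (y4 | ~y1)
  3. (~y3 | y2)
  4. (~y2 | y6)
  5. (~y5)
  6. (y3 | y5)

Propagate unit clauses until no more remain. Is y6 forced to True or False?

(~y5) stands alone — y5 = False.
(y5 | y3): since y5 = False, the clause reduces to (y3). y3 = True.
From (~y3 | y2) and y3 = True: y2 = True.
From (y6 | ~y2) and y2 = True: y6 = True.

True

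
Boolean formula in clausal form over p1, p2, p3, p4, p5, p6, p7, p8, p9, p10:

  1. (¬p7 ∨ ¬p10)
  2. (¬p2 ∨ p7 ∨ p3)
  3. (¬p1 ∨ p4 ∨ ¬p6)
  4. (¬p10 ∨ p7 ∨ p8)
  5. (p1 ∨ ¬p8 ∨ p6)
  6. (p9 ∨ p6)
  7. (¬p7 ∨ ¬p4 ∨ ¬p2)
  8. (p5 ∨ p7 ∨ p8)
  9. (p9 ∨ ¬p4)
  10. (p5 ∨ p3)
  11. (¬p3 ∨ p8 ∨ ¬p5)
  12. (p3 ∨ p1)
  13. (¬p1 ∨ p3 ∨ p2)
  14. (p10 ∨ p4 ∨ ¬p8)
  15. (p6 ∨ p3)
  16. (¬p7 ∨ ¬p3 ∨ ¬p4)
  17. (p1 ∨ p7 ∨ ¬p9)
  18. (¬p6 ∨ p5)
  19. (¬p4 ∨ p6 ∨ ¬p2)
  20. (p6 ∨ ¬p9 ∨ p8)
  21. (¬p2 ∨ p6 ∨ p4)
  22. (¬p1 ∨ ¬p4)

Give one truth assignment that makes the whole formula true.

Set p1 = True and propagate.
  then p4 is forced to False.
  then p6 is forced to False.
  then p9 is forced to True.
  then p3 is forced to True.
  then p8 is forced to True.
  then p10 is forced to True.
  then p7 is forced to False.
  then p2 is forced to False.
p5 is now unconstrained; take p5 = True.

p1=T, p2=F, p3=T, p4=F, p5=T, p6=F, p7=F, p8=T, p9=T, p10=T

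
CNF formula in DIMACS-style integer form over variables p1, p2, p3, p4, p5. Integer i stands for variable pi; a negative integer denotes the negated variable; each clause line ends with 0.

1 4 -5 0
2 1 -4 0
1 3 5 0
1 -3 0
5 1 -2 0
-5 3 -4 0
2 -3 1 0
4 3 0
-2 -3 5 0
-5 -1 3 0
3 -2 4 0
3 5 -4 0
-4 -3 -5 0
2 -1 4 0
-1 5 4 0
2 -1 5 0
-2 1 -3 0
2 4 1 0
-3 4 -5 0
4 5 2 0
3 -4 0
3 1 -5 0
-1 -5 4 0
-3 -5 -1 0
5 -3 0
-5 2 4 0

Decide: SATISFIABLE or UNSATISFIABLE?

UNSATISFIABLE

p5 = True:
  p3 = True:
    propagation gives p1=True; an empty clause results — contradiction.
  p3 = False:
    propagation gives p4=False; an empty clause results — contradiction.
p5 = False:
  propagation gives p3=False, p1=True, p4=True; an empty clause results — contradiction.
Every branch closes, so no satisfying assignment exists.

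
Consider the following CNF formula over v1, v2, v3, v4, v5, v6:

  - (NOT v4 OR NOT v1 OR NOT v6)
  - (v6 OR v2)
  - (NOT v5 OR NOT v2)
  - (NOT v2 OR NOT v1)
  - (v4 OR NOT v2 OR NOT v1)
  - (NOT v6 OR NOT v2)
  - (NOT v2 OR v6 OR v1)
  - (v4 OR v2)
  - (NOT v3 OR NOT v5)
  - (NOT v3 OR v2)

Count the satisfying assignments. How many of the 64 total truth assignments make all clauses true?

2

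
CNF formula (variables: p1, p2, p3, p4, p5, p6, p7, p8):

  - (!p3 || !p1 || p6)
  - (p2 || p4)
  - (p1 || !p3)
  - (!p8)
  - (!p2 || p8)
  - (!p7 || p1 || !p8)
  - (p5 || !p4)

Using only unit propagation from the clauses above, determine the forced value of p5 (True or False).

True

Unit clause (!p8) sets p8 = False.
In (p8 || !p2), p8 is now false; !p2 must hold, so p2 = False.
(p4 || p2) with p2 = False leaves only p4, so p4 = True.
In (!p4 || p5), !p4 is now false; p5 must hold, so p5 = True.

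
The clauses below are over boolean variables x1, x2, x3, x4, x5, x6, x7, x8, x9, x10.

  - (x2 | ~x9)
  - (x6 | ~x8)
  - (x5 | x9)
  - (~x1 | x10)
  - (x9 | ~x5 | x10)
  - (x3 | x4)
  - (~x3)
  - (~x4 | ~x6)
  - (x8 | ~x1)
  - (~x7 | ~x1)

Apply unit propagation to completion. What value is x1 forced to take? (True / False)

False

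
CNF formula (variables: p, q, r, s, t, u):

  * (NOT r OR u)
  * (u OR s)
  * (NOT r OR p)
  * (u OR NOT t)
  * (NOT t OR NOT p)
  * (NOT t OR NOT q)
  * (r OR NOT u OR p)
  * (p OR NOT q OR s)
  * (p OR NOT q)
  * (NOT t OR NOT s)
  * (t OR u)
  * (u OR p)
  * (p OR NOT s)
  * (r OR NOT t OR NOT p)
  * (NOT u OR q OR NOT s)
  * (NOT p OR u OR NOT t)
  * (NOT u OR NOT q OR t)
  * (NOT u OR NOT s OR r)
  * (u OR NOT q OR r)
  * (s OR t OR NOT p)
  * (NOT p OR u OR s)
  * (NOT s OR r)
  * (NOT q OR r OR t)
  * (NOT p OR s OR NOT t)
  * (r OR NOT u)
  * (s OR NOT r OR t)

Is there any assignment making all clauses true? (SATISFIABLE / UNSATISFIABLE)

UNSATISFIABLE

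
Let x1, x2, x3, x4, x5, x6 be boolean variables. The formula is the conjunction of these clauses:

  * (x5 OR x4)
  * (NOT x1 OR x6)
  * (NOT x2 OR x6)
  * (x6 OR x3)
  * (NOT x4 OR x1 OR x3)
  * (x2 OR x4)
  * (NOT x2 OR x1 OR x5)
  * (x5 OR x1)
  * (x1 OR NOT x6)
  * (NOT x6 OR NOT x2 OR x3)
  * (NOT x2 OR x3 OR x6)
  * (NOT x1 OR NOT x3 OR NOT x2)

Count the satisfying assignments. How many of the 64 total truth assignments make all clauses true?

5

Satisfying assignments:
  x1=0 x2=0 x3=1 x4=1 x5=1 x6=0
  x1=1 x2=0 x3=0 x4=1 x5=0 x6=1
  x1=1 x2=0 x3=0 x4=1 x5=1 x6=1
  x1=1 x2=0 x3=1 x4=1 x5=0 x6=1
  x1=1 x2=0 x3=1 x4=1 x5=1 x6=1
Count: 5.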